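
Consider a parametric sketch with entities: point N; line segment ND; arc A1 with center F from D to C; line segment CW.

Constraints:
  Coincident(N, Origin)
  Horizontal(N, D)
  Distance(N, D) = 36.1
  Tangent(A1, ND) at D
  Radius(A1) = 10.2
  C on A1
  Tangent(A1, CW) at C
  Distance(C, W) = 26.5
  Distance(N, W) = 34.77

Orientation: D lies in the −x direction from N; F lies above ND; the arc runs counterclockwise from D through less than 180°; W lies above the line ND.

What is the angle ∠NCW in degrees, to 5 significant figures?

80.288°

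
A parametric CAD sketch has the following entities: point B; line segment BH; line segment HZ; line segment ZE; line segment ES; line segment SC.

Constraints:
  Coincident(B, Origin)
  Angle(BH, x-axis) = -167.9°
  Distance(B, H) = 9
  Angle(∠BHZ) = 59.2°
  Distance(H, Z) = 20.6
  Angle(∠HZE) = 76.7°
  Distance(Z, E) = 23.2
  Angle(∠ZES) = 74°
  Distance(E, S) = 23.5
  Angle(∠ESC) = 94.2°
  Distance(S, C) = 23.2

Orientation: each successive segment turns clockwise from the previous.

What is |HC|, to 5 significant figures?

10.950

B is at the origin; BH runs at -167.9° with length 9.0, so H = (-8.8000, -1.8866). ∠BHZ = 59.2° gives HZ at 71.300° from the x-axis; with |HZ| = 20.6, Z = (-2.1954, 17.626). ∠HZE = 76.7° gives ZE at -32.000° from the x-axis; with |ZE| = 23.2, E = (17.479, 5.3318). ∠ZES = 74.0° gives ES at -138.00° from the x-axis; with |ES| = 23.5, S = (0.015391, -10.393). ∠ESC = 94.2° gives SC at 136.20° from the x-axis; with |SC| = 23.2, C = (-16.729, 5.6650). Then |HC| = |C − H| = 10.950.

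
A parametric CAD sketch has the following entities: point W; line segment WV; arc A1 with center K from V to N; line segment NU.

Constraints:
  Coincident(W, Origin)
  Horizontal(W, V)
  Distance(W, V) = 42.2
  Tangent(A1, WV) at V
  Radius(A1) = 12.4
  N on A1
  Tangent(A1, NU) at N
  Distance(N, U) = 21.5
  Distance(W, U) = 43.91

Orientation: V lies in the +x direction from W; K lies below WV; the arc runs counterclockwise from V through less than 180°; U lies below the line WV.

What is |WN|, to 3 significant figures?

32.1

Checks: |KN| = 12.40 ✓; ∠(KN, NU) = 90.00° ✓; |NU| = 21.50 ✓; |WU| = 43.91 ✓.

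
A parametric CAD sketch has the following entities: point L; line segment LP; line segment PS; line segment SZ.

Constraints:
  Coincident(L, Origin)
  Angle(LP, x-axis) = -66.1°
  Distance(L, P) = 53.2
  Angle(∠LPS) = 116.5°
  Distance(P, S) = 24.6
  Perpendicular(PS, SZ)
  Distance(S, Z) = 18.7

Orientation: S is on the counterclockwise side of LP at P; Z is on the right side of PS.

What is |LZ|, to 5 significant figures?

82.059

L is at the origin; LP runs at -66.1° with length 53.2, so P = 53.2·(cos -66.1°, sin -66.1°) = (21.554, -48.638). ∠LPS = 116.5°, so PS runs at -66.1° + (180° − 116.5°) = -2.6000° from the x-axis; with |PS| = 24.6, S = P + 24.6·(cos -2.6000°, sin -2.6000°) = (46.128, -49.754). PS is perpendicular to SZ; with |SZ| = 18.7 on the right of PS, Z = S + 18.7·(-0.045363, -0.99897) = (45.280, -68.435). Then |LZ| = |Z − L| = 82.059.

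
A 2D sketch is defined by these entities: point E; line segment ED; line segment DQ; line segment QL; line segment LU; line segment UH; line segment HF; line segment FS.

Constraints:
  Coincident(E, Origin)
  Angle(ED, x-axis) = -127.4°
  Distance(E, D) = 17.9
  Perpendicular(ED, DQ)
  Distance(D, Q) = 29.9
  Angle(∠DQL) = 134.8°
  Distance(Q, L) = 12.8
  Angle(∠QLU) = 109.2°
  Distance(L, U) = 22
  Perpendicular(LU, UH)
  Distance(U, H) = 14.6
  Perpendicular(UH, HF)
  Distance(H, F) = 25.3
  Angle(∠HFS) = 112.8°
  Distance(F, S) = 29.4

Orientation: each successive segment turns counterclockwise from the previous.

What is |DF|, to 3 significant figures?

27.2

E is at the origin; ED runs at -127.4° with length 17.9, so D = (-10.9, -14.2). ED is perpendicular to DQ, so DQ runs at -37.4°; with |DQ| = 29.9, Q = (12.9, -32.4). ∠DQL = 134.8° gives QL at 7.80° from the x-axis; with |QL| = 12.8, L = (25.6, -30.6). ∠QLU = 109.2° gives LU at 78.6° from the x-axis; with |LU| = 22.0, U = (29.9, -9.08). The perpendicularity gives UH at right angles to LU, so UH runs at 169°; with |UH| = 14.6, H = (15.6, -6.19). UH is perpendicular to HF, so HF runs at -101°; with |HF| = 25.3, F = (10.6, -31.0). Then |DF| = |F − D| = 27.2.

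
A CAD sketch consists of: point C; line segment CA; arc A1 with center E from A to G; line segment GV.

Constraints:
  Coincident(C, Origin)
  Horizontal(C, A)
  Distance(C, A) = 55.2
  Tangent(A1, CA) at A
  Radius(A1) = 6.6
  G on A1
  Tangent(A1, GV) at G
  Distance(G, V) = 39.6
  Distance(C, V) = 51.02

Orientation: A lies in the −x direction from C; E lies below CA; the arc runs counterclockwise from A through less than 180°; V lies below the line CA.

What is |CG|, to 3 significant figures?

61.0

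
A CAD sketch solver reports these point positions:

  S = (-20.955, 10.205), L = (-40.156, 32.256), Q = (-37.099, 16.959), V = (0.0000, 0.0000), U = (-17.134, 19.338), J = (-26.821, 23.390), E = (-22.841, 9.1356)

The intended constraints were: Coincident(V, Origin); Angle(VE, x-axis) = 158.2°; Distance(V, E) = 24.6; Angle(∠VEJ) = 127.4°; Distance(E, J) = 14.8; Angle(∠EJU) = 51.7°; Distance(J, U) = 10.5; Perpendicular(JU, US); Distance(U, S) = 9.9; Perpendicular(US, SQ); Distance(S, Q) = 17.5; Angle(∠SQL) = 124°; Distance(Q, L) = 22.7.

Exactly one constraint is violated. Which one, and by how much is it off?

Distance(Q, L) = 22.7 — off by 7.10.

V = (0.00, 0.00) ✓; VE at 158.2° ✓; |VE| = 24.60 ✓; ∠VEJ = 127.4° ✓; |EJ| = 14.80 ✓; ∠EJU = 51.70° ✓; |JU| = 10.50 ✓; ∠(JU, US) = 90.00° ✓; |US| = 9.900 ✓; ∠(US, SQ) = 90.00° ✓; |SQ| = 17.50 ✓; ∠SQL = 124.0° ✓; |QL| = 15.60 ✗.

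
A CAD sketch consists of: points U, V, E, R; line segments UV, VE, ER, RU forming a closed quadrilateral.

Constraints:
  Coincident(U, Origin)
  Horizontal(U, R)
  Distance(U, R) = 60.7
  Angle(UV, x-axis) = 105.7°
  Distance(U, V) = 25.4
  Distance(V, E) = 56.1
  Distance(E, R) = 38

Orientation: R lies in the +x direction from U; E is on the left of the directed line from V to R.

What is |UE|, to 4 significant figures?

59.95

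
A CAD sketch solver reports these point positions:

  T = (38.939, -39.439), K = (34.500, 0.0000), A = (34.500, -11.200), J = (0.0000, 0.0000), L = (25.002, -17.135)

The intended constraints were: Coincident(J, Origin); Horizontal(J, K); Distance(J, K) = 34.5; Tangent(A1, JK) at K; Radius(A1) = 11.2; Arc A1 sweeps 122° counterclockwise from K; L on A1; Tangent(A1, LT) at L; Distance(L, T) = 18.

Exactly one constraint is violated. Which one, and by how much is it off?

Distance(L, T) = 18 — off by 8.30.

J = (0.00, 0.00) ✓; J.y = 0.00, K.y = 0.00 ✓; |JK| = 34.50 ✓; ∠(AK, KJ) = 90.00° ✓; |AK| = 11.20 ✓; bearing(A→L) − bearing(A→K) = 122.0° ✓; |AL| = 11.20 ✓; ∠(AL, LT) = 90.00° ✓; |LT| = 26.30 ✗.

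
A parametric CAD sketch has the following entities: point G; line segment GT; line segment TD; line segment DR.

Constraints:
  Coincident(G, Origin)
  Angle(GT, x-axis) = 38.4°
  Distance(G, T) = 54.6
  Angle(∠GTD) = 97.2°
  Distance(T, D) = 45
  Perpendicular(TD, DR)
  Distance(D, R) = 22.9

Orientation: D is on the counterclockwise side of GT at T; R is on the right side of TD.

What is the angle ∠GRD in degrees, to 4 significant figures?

33.93°

∠GTD = 97.2°, so TD runs at 38.4° + (180° − 97.2°) = 121.2° from the x-axis; with |TD| = 45.0, D = T + 45.0·(cos 121.2°, sin 121.2°) = (19.48, 72.41). The perpendicularity gives DR at right angles to TD; with |DR| = 22.9 on the right of TD, R = D + 22.9·(0.8554, 0.5180) = (39.07, 84.27). Then cos ∠GRD = RG·RD / (|RG||RD|), giving 33.93°.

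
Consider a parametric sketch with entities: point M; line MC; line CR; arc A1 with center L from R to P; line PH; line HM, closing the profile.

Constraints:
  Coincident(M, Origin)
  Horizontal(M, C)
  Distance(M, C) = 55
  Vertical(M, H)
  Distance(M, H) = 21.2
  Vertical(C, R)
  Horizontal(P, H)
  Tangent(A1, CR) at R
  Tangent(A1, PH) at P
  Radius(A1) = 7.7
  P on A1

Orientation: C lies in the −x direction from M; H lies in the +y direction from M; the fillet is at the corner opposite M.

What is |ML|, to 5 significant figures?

49.189

M is at the origin; M and C share the same y with |MC| = 55.0 and C on the −x side, so C = (-55.000, 0.0000). M and H share the same x with |MH| = 21.2 and H on the +y side, so H = (0.0000, 21.200). The virtual corner opposite M is at (-55.000, 21.200). Since A1 is tangent to CR there, LR ⟂ CR and since A1 is tangent to PH there, LP ⟂ PH, with radius 7.7, so the center L sits 7.7 in from both sides at L = (-47.300, 13.500). Then |ML| = |L − M| = 49.189.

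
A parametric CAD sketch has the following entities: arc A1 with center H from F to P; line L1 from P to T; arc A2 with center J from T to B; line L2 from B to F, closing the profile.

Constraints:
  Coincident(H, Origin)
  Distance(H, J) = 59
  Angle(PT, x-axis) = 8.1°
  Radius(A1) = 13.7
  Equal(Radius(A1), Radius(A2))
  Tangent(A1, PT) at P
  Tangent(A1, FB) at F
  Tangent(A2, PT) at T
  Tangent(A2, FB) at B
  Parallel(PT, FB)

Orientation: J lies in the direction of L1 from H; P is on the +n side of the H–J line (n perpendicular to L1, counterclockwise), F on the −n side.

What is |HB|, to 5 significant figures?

60.570

The slot axis is L1's direction at 8.1°, so u = (cos 8.1°, sin 8.1°) = (0.99002, 0.14090) and n = (−sin 8.1°, cos 8.1°) = (-0.14090, 0.99002). H is at the origin and J lies 59.0 along u from H, so J = 59.0·u = (58.411, 8.3132). Tangency of A1 to both parallel lines with radius 13.7 puts P and F at H ± 13.7·n: P = (-1.9303, 13.563), F = (1.9303, -13.563). Equal radii place T and B the same way about J: T = J + 13.7·n = (56.481, 21.876), B = J − 13.7·n = (60.342, -5.2502). Then |HB| = |B − H| = 60.570.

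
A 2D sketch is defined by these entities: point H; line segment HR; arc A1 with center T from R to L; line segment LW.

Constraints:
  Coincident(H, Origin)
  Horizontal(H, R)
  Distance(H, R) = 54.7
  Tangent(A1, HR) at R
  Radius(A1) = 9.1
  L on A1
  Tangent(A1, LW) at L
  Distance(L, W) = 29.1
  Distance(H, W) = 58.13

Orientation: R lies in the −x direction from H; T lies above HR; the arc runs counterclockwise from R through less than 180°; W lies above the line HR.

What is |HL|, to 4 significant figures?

46.43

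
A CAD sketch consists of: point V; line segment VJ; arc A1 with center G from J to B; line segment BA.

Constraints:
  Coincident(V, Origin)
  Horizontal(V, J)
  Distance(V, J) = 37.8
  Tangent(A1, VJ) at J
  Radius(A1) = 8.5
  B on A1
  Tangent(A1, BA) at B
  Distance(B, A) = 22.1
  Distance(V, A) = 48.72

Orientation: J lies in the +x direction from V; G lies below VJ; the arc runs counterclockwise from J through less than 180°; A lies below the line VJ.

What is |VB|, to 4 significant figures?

31.74

Checks: ∠(GJ, JV) = 90.00° ✓; |GJ| = 8.500 ✓; |GB| = 8.500 ✓; ∠(GB, BA) = 90.00° ✓; |BA| = 22.10 ✓; |VA| = 48.72 ✓.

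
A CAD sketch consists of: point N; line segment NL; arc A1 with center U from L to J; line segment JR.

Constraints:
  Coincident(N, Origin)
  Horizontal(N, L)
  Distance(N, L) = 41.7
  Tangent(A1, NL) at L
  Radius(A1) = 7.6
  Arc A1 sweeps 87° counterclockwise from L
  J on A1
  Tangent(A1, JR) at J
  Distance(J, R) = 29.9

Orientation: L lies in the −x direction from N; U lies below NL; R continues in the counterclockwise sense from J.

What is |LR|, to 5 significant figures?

38.175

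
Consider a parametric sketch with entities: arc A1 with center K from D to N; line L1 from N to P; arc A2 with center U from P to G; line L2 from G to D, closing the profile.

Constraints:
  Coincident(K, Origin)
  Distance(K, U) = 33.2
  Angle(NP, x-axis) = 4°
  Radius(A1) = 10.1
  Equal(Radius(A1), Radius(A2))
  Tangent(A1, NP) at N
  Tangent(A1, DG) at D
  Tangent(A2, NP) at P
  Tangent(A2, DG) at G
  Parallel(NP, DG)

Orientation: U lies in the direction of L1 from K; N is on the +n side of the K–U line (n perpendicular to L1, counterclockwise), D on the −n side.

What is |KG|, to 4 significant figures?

34.70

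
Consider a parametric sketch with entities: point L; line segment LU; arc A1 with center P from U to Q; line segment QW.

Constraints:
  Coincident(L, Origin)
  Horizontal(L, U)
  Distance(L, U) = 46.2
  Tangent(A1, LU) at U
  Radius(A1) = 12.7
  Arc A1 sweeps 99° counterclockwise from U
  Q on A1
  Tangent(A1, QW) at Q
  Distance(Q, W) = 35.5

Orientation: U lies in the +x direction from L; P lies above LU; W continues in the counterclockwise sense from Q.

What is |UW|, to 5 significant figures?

50.238

On A1, U sits at bearing -90° from P; a 99° counterclockwise sweep puts Q at bearing 9°, so Q = P + 12.7·(cos 9°, sin 9°) = (58.744, 14.687). Tangency of A1 to QW means the radius PQ is perpendicular to QW, so QW runs along (−sin 9°, cos 9°); with |QW| = 35.5, W = (53.190, 49.750). Then |UW| = |W − U| = 50.238.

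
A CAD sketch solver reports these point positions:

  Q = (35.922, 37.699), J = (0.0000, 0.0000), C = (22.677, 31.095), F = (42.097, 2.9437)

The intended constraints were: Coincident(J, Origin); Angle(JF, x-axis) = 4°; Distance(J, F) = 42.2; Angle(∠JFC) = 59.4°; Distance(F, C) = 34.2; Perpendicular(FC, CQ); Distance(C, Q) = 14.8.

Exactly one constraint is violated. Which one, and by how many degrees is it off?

Perpendicular(FC, CQ) — off by 8.10°.

J = (0.00, 0.00) ✓; JF at 4.000° ✓; |JF| = 42.20 ✓; ∠JFC = 59.40° ✓; |FC| = 34.20 ✓; ∠(FC, CQ) = 98.10° ✗; |CQ| = 14.80 ✓.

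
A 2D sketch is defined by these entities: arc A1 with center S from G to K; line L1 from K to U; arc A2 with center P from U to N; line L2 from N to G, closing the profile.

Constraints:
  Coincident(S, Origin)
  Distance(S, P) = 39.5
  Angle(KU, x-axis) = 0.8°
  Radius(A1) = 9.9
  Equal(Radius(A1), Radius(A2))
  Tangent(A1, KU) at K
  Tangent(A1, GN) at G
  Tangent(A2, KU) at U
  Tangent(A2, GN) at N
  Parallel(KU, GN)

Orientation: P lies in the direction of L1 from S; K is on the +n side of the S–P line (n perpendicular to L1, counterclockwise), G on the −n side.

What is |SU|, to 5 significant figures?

40.722

The slot axis is L1's direction at 0.8°, so u = (cos 0.8°, sin 0.8°) = (0.99990, 0.013962) and n = (−sin 0.8°, cos 0.8°) = (-0.013962, 0.99990). S is at the origin and P lies 39.5 along u from S, so P = 39.5·u = (39.496, 0.55151). Tangency of A1 to both parallel lines with radius 9.9 puts K and G at S ± 9.9·n: K = (-0.13823, 9.8990), G = (0.13823, -9.8990). Equal radii place U and N the same way about P: U = P + 9.9·n = (39.358, 10.451), N = P − 9.9·n = (39.634, -9.3475). Then |SU| = |U − S| = 40.722.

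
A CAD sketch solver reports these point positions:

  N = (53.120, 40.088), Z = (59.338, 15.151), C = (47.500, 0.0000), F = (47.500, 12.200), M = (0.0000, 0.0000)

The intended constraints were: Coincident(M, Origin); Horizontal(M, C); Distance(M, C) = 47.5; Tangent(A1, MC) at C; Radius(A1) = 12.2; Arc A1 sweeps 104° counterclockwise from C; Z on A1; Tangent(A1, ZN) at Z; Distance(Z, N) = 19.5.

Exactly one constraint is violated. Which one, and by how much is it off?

Distance(Z, N) = 19.5 — off by 6.20.

M = (0.00, 0.00) ✓; M.y = 0.00, C.y = 0.00 ✓; |MC| = 47.50 ✓; ∠(FC, CM) = 90.00° ✓; |FC| = 12.20 ✓; bearing(F→Z) − bearing(F→C) = 104.0° ✓; |FZ| = 12.20 ✓; ∠(FZ, ZN) = 90.00° ✓; |ZN| = 25.70 ✗.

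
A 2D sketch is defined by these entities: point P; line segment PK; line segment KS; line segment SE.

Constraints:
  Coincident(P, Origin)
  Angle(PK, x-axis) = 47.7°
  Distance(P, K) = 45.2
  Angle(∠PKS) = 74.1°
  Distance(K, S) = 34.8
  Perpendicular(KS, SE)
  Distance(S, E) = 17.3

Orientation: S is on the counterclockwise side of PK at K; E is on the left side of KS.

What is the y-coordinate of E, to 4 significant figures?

33.41

P is at the origin; PK runs at 47.7° with length 45.2, so K = 45.2·(cos 47.7°, sin 47.7°) = (30.42, 33.43). ∠PKS = 74.1°, so KS runs at 47.7° + (180° − 74.1°) = 153.6° from the x-axis; with |KS| = 34.8, S = K + 34.8·(cos 153.6°, sin 153.6°) = (-0.7506, 48.90). KS ⟂ SE; with |SE| = 17.3 on the left of KS, E = S + 17.3·(-0.4446, -0.8957) = (-8.443, 33.41). So E.y = 33.41.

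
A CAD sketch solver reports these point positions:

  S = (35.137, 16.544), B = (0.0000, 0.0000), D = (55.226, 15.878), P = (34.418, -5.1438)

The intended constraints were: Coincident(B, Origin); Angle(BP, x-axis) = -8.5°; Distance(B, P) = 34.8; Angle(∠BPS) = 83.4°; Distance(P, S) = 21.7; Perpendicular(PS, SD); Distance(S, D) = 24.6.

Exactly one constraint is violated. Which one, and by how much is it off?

Distance(S, D) = 24.6 — off by 4.50.

B = (0.00, 0.00) ✓; BP at -8.500° ✓; |BP| = 34.80 ✓; ∠BPS = 83.40° ✓; |PS| = 21.70 ✓; ∠(PS, SD) = 90.00° ✓; |SD| = 20.10 ✗.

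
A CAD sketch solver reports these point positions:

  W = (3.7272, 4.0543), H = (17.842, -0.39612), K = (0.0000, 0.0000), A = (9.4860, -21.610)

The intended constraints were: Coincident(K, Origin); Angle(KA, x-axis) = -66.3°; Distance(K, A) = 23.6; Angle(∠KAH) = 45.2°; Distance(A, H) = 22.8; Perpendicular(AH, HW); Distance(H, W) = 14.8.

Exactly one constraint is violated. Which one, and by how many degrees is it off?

Perpendicular(AH, HW) — off by 4.00°.

K = (0.00, 0.00) ✓; KA at -66.30° ✓; |KA| = 23.60 ✓; ∠KAH = 45.20° ✓; |AH| = 22.80 ✓; ∠(AH, HW) = 94.00° ✗; |HW| = 14.80 ✓.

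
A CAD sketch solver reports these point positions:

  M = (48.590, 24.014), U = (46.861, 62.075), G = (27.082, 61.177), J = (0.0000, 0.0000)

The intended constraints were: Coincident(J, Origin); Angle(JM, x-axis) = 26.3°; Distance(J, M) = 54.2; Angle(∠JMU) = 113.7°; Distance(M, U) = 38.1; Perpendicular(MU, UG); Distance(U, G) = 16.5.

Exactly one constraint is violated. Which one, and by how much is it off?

Distance(U, G) = 16.5 — off by 3.30.

J = (0.00, 0.00) ✓; JM at 26.30° ✓; |JM| = 54.20 ✓; ∠JMU = 113.7° ✓; |MU| = 38.10 ✓; ∠(MU, UG) = 90.00° ✓; |UG| = 19.80 ✗.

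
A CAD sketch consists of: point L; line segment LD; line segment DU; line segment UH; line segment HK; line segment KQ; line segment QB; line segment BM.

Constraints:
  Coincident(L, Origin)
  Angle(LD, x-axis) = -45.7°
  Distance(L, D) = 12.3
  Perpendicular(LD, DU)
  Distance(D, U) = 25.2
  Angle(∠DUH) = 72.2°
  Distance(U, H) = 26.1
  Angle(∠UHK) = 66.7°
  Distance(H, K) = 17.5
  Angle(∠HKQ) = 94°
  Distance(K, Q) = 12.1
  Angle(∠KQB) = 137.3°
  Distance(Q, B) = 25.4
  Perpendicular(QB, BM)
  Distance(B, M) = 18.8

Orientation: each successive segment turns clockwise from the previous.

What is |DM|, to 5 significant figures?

43.431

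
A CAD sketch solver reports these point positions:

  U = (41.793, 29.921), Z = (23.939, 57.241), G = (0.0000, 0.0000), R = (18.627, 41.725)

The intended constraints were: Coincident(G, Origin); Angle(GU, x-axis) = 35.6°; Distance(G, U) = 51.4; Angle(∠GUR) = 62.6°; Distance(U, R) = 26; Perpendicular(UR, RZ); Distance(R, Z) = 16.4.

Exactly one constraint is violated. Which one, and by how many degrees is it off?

Perpendicular(UR, RZ) — off by 8.10°.

G = (0.00, 0.00) ✓; GU at 35.60° ✓; |GU| = 51.40 ✓; ∠GUR = 62.60° ✓; |UR| = 26.00 ✓; ∠(UR, RZ) = 81.90° ✗; |RZ| = 16.40 ✓.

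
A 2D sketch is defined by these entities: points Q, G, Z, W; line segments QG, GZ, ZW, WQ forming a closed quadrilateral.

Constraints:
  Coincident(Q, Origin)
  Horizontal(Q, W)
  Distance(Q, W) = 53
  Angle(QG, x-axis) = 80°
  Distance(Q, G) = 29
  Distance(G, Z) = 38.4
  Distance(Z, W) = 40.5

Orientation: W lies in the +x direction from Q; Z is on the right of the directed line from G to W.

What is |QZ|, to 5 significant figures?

16.160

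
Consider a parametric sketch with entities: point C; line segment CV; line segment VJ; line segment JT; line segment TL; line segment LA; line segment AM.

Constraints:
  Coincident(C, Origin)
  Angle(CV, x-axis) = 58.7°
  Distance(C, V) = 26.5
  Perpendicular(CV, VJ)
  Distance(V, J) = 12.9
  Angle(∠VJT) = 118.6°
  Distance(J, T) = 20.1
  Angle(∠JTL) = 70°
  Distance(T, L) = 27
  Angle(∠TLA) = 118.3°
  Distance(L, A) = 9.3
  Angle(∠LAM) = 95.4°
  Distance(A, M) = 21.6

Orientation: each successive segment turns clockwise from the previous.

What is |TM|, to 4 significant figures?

24.24

C is at the origin; CV runs at 58.7° with length 26.5, so V = (13.77, 22.64). CV is perpendicular to VJ, so VJ runs at -31.30°; with |VJ| = 12.9, J = (24.79, 15.94). ∠VJT = 118.6° gives JT at -92.70° from the x-axis; with |JT| = 20.1, T = (23.84, -4.136). ∠JTL = 70.0° gives TL at 157.3° from the x-axis; with |TL| = 27.0, L = (-1.066, 6.283). ∠TLA = 118.3° gives LA at 95.60° from the x-axis; with |LA| = 9.3, A = (-1.973, 15.54). ∠LAM = 95.4° gives AM at 11.00° from the x-axis; with |AM| = 21.6, M = (19.23, 19.66). Then |TM| = |M − T| = 24.24.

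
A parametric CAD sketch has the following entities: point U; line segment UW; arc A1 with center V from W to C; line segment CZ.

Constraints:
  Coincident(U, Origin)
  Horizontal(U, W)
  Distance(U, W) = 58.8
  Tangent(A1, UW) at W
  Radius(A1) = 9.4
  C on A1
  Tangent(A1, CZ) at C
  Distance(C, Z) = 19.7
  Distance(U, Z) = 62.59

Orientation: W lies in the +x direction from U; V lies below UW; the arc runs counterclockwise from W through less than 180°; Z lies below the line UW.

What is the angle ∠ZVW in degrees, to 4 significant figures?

168.6°

U is at the origin; UW is horizontal with |UW| = 58.8 and W on the +x side, so W = (58.80, 0.000). The tangent condition forces VW to be normal to UW, so V = W + (0, -9.4) = (58.80, -9.400). Since VC ⟂ CZ (tangency), |VZ| = √(9.4² + 19.7²) = 21.83 regardless of where C sits on A1. So Z lies on both circle(U, 62.59) and circle(V, 21.83); the below-UW intersection is Z = (54.49, -30.80). C is the foot of the tangent from Z: C = (49.68, -11.69).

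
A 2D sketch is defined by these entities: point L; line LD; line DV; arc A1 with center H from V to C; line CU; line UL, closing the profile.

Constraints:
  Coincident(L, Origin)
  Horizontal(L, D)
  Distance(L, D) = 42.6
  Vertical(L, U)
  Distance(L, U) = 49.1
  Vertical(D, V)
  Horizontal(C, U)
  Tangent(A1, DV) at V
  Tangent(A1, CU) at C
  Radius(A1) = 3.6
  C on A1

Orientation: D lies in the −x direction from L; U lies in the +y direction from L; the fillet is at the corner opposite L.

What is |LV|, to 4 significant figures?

62.33

L is at the origin; L and D share the same y with |LD| = 42.6 and D on the −x side, so D = (-42.60, 0.000). L and U share the same x with |LU| = 49.1 and U on the +y side, so U = (0.000, 49.10). The virtual corner opposite L is at (-42.60, 49.10). Since A1 is tangent to DV there, HV ⟂ DV and since A1 is tangent to CU there, HC ⟂ CU, with radius 3.6, so the center H sits 3.6 in from both sides at H = (-39.00, 45.50). That places the tangent points at V = (-42.60, 45.50) on DV and C = (-39.00, 49.10) on CU. Then |LV| = |V − L| = 62.33.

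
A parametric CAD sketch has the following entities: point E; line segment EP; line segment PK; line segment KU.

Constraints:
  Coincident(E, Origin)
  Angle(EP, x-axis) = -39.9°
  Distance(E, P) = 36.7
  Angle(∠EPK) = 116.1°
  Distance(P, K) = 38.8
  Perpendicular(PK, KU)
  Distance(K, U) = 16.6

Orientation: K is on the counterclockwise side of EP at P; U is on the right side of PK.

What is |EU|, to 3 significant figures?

74.0

E is at the origin; EP runs at -39.9° with length 36.7, so P = 36.7·(cos -39.9°, sin -39.9°) = (28.2, -23.5). ∠EPK = 116.1°, so PK runs at -39.9° + (180° − 116.1°) = 24.0° from the x-axis; with |PK| = 38.8, K = P + 38.8·(cos 24.0°, sin 24.0°) = (63.6, -7.76). PK is perpendicular to KU; with |KU| = 16.6 on the right of PK, U = K + 16.6·(0.407, -0.914) = (70.4, -22.9). Then |EU| = |U − E| = 74.0.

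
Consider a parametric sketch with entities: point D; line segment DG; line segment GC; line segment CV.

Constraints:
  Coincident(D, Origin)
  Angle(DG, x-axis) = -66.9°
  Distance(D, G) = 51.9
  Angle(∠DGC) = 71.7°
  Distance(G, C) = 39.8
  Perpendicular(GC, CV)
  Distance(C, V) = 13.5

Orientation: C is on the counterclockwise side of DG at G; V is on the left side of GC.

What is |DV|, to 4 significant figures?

42.81

D is at the origin; DG runs at -66.9° with length 51.9, so G = 51.9·(cos -66.9°, sin -66.9°) = (20.36, -47.74). ∠DGC = 71.7°, so GC runs at -66.9° + (180° − 71.7°) = 41.40° from the x-axis; with |GC| = 39.8, C = G + 39.8·(cos 41.40°, sin 41.40°) = (50.22, -21.42). The perpendicularity gives CV at right angles to GC; with |CV| = 13.5 on the left of GC, V = C + 13.5·(-0.6613, 0.7501) = (41.29, -11.29). Then |DV| = |V − D| = 42.81.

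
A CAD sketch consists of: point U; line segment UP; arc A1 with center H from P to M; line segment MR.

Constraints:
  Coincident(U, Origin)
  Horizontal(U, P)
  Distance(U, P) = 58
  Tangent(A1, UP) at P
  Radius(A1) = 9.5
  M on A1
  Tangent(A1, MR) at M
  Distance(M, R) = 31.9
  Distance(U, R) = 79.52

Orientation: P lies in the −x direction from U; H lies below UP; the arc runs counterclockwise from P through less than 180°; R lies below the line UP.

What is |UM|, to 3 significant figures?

68.1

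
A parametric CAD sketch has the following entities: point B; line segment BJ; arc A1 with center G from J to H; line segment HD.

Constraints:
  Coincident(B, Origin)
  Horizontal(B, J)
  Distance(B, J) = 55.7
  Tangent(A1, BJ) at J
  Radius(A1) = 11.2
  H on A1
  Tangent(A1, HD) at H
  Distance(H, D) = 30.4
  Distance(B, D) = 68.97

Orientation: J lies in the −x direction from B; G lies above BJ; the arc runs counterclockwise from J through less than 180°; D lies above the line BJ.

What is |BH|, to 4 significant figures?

47.19

Checks: B.y = 0.00, J.y = 0.00 ✓; |BJ| = 55.70 ✓; |GH| = 11.20 ✓; ∠(GH, HD) = 90.00° ✓; |HD| = 30.40 ✓; |BD| = 68.97 ✓.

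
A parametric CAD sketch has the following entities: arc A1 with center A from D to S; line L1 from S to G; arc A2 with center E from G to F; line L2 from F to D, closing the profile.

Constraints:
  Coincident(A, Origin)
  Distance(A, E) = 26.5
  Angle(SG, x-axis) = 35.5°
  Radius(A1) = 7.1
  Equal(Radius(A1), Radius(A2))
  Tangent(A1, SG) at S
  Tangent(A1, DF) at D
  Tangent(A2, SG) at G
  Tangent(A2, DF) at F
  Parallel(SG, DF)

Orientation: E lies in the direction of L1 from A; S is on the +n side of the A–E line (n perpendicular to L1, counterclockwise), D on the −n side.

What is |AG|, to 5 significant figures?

27.435

The slot axis is L1's direction at 35.5°, so u = (cos 35.5°, sin 35.5°) = (0.81412, 0.58070) and n = (−sin 35.5°, cos 35.5°) = (-0.58070, 0.81412). A is at the origin and E lies 26.5 along u from A, so E = 26.5·u = (21.574, 15.389). Tangency of A1 to both parallel lines with radius 7.1 puts S and D at A ± 7.1·n: S = (-4.1230, 5.7802), D = (4.1230, -5.7802). Equal radii place G and F the same way about E: G = E + 7.1·n = (17.451, 21.169), F = E − 7.1·n = (25.697, 9.6084). Then |AG| = |G − A| = 27.435.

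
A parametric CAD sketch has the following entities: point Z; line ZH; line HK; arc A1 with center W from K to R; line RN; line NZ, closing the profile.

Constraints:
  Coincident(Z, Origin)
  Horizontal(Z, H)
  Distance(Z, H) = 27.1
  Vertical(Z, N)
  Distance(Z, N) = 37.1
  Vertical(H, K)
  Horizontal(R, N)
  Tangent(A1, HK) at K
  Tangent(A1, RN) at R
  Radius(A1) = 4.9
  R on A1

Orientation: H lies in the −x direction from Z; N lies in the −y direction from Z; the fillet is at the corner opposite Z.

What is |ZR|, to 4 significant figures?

43.23

The virtual corner opposite Z is at (-27.10, -37.10). A1 meets HK tangentially, so WK is at right angles to HK and A1 meets RN tangentially, so WR is at right angles to RN, with radius 4.9, so the center W sits 4.9 in from both sides at W = (-22.20, -32.20). That places the tangent points at K = (-27.10, -32.20) on HK and R = (-22.20, -37.10) on RN. Then |ZR| = |R − Z| = 43.23.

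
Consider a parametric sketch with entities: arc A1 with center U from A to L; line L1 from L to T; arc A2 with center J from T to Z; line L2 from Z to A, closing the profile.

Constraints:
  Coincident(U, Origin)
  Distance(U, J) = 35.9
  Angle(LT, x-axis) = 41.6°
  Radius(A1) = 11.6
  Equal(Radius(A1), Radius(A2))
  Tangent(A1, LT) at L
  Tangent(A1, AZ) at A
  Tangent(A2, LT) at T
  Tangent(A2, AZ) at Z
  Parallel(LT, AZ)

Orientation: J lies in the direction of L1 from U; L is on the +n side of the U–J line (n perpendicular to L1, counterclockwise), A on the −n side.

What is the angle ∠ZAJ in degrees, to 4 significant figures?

17.91°

Tangency of A1 to both parallel lines with radius 11.6 puts L and A at U ± 11.6·n: L = (-7.702, 8.674), A = (7.702, -8.674). Equal radii place T and Z the same way about J: T = J + 11.6·n = (19.14, 32.51), Z = J − 11.6·n = (34.55, 15.16). Then cos ∠ZAJ = AZ·AJ / (|AZ||AJ|), giving 17.91°.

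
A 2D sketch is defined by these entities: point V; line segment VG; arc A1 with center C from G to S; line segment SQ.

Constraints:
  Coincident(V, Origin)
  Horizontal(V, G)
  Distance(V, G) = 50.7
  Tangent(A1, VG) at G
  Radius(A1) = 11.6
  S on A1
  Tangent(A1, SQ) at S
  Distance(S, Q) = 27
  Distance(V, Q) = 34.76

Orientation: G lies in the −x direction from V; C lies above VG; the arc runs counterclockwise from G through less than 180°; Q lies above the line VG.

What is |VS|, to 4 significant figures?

42.04

Checks: |CS| = 11.60 ✓; ∠(CS, SQ) = 90.00° ✓; |SQ| = 27.00 ✓; |VQ| = 34.76 ✓.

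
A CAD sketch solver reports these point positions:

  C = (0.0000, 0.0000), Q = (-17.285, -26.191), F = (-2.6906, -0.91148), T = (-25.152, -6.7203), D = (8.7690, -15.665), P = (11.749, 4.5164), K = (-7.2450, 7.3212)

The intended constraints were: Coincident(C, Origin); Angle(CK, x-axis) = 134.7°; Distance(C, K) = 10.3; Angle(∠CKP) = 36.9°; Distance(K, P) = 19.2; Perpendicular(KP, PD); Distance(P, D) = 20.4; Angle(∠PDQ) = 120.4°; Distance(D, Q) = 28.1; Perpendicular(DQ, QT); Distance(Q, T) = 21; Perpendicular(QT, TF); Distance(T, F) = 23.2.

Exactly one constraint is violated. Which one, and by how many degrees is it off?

Perpendicular(QT, TF) — off by 7.50°.

C = (0.00, 0.00) ✓; CK at 134.7° ✓; |CK| = 10.30 ✓; ∠CKP = 36.90° ✓; |KP| = 19.20 ✓; ∠(KP, PD) = 90.00° ✓; |PD| = 20.40 ✓; ∠PDQ = 120.4° ✓; |DQ| = 28.10 ✓; ∠(DQ, QT) = 90.00° ✓; |QT| = 21.00 ✓; ∠(QT, TF) = 97.50° ✗; |TF| = 23.20 ✓.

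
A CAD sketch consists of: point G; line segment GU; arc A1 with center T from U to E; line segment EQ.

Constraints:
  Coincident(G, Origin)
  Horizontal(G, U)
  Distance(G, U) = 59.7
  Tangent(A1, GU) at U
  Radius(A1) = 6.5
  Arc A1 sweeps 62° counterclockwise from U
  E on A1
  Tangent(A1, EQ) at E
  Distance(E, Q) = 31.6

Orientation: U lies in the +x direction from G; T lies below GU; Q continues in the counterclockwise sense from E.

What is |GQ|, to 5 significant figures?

50.136

G is at the origin; GU is horizontal with |GU| = 59.7 and U on the +x side, so U = (59.700, 0.0000). Tangency of A1 to GU means the radius TU is perpendicular to GU, so T = U + (0, -6.5) = (59.700, -6.5000). On A1, U sits at bearing 90° from T; a 62° counterclockwise sweep puts E at bearing 152°, so E = T + 6.5·(cos 152°, sin 152°) = (53.961, -3.4484). The tangent condition forces TE to be normal to EQ, so EQ runs along (−sin 152°, cos 152°); with |EQ| = 31.6, Q = (39.126, -31.350). Then |GQ| = |Q − G| = 50.136.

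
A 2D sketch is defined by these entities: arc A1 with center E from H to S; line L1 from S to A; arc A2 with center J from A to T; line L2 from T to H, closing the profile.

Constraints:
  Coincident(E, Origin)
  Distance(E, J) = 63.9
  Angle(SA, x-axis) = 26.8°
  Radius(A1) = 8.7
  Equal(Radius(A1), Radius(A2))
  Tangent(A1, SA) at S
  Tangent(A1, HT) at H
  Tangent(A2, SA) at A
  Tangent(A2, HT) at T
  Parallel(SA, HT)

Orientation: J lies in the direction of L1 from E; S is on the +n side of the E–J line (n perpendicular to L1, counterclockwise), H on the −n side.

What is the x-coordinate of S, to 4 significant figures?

-3.923

E is at the origin and J lies 63.9 along u from E, so J = 63.9·u = (57.04, 28.81). Tangency of A1 to both parallel lines with radius 8.7 puts S and H at E ± 8.7·n: S = (-3.923, 7.765), H = (3.923, -7.765). So S.x = -3.923.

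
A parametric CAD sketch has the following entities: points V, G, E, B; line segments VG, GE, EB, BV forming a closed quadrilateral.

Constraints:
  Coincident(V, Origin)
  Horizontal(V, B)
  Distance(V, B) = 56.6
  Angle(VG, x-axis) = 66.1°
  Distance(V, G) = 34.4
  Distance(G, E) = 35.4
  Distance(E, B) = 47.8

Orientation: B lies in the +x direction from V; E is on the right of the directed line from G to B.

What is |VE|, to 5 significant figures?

9.6313

V is at the origin; V and B share the same y with |VB| = 56.6 and B in +x, so B = (56.6, 0). VG runs at 66.1° with |VG| = 34.4, so G = (13.937, 31.450). E is determined by |GE| = 35.4 and |EB| = 47.8 together: it lies at the intersection of circle(G, 35.4) and circle(B, 47.8). With |GB| = 53.003, the foot of the radical line on GB is 16.769 from G and the perpendicular offset is √(35.4² − 16.769²) = 31.176. Taking the right-of-GB solution: E = (8.9353, -3.5946).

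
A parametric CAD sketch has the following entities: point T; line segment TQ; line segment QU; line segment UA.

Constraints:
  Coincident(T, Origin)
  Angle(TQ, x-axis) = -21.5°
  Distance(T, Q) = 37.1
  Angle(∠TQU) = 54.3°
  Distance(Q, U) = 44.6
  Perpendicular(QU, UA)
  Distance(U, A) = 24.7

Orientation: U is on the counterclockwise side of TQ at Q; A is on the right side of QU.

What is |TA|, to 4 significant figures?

59.44

∠TQU = 54.3°, so QU runs at -21.5° + (180° − 54.3°) = 104.2° from the x-axis; with |QU| = 44.6, U = Q + 44.6·(cos 104.2°, sin 104.2°) = (23.58, 29.64). QU is perpendicular to UA; with |UA| = 24.7 on the right of QU, A = U + 24.7·(0.9694, 0.2453) = (47.52, 35.70). Then |TA| = |A − T| = 59.44.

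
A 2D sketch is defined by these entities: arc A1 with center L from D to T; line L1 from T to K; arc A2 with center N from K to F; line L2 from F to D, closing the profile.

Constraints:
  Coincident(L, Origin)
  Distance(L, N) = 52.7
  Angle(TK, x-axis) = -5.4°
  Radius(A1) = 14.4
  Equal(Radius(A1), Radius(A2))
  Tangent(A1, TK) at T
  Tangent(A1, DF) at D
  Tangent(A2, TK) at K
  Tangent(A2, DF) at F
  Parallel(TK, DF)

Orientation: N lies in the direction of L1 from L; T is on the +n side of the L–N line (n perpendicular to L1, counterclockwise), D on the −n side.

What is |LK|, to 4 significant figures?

54.63

The slot axis is L1's direction at -5.4°, so u = (cos -5.4°, sin -5.4°) = (0.9956, -0.09411) and n = (−sin -5.4°, cos -5.4°) = (0.09411, 0.9956). L is at the origin and N lies 52.7 along u from L, so N = 52.7·u = (52.47, -4.960). Tangency of A1 to both parallel lines with radius 14.4 puts T and D at L ± 14.4·n: T = (1.355, 14.34), D = (-1.355, -14.34). Equal radii place K and F the same way about N: K = N + 14.4·n = (53.82, 9.377), F = N − 14.4·n = (51.11, -19.30). Then |LK| = |K − L| = 54.63.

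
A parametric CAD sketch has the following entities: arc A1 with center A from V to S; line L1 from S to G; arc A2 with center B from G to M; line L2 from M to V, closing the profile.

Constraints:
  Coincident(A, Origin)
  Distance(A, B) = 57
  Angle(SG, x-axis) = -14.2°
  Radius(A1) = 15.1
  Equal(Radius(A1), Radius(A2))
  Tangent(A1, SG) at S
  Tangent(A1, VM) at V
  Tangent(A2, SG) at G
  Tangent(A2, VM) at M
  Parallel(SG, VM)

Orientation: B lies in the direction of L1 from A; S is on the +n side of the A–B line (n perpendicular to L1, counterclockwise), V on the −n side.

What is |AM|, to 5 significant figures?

58.966

Tangency of A1 to both parallel lines with radius 15.1 puts S and V at A ± 15.1·n: S = (3.7041, 14.639), V = (-3.7041, -14.639). Equal radii place G and M the same way about B: G = B + 15.1·n = (58.963, 0.65610), M = B − 15.1·n = (51.554, -28.621). Then |AM| = |M − A| = 58.966.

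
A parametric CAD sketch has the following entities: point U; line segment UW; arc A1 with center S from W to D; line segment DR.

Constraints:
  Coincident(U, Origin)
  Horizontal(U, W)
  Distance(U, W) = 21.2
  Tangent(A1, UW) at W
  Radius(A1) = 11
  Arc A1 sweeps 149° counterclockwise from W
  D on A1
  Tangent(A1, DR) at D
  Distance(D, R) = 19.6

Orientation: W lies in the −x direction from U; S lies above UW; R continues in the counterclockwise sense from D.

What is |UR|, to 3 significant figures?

44.5

U is at the origin; UW is horizontal with |UW| = 21.2 and W on the −x side, so W = (-21.2, 0.00). Tangency of A1 to UW means the radius SW is perpendicular to UW, so S = W + (0, 11) = (-21.2, 11.0). On A1, W sits at bearing -90° from S; a 149° counterclockwise sweep puts D at bearing 59°, so D = S + 11.0·(cos 59°, sin 59°) = (-15.5, 20.4). The tangent condition forces SD to be normal to DR, so DR runs along (−sin 59°, cos 59°); with |DR| = 19.6, R = (-32.3, 30.5). Then |UR| = |R − U| = 44.5.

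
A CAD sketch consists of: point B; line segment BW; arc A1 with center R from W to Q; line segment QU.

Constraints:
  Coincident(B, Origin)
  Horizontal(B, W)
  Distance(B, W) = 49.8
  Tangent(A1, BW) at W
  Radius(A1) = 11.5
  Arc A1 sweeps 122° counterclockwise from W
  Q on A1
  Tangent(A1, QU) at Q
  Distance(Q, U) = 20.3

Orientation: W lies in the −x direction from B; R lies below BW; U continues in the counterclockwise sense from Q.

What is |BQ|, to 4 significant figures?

62.10

Tangency of A1 to BW means the radius RW is perpendicular to BW, so R = W + (0, -11.5) = (-49.80, -11.50). On A1, W sits at bearing 90° from R; a 122° counterclockwise sweep puts Q at bearing 212°, so Q = R + 11.5·(cos 212°, sin 212°) = (-59.55, -17.59). Then |BQ| = |Q − B| = 62.10.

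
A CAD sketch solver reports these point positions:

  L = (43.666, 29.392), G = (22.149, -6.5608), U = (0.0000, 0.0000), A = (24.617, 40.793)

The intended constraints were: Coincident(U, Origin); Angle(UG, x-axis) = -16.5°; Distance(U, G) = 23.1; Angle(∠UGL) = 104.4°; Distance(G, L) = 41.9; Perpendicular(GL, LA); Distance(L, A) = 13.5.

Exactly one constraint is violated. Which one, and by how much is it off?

Distance(L, A) = 13.5 — off by 8.70.

U = (0.00, 0.00) ✓; UG at -16.50° ✓; |UG| = 23.10 ✓; ∠UGL = 104.4° ✓; |GL| = 41.90 ✓; ∠(GL, LA) = 90.00° ✓; |LA| = 22.20 ✗.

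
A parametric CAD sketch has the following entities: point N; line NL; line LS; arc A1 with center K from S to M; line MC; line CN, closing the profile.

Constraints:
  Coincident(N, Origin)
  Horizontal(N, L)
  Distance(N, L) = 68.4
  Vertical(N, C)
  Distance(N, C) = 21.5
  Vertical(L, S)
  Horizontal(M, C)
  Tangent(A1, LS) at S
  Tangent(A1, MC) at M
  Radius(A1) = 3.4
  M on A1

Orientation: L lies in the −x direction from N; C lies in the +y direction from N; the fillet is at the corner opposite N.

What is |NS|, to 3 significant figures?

70.8

N is at the origin; N and L share the same y with |NL| = 68.4 and L on the −x side, so L = (-68.4, 0.00). NC is vertical with |NC| = 21.5 and C on the +y side, so C = (0.00, 21.5). The virtual corner opposite N is at (-68.4, 21.5). The tangent condition forces KS to be normal to LS and since A1 is tangent to MC there, KM ⟂ MC, with radius 3.4, so the center K sits 3.4 in from both sides at K = (-65.0, 18.1). That places the tangent points at S = (-68.4, 18.1) on LS and M = (-65.0, 21.5) on MC. Then |NS| = |S − N| = 70.8.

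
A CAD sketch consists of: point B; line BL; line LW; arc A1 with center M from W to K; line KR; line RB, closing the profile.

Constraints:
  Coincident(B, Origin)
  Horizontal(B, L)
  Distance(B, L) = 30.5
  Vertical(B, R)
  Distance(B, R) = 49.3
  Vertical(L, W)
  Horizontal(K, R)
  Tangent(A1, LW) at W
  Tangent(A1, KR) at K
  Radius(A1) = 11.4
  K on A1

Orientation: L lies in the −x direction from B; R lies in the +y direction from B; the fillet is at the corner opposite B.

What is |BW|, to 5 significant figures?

48.648

B is at the origin; B and L share the same y with |BL| = 30.5 and L on the −x side, so L = (-30.500, 0.0000). B and R share the same x with |BR| = 49.3 and R on the +y side, so R = (0.0000, 49.300). The virtual corner opposite B is at (-30.500, 49.300). Tangency of A1 to LW means the radius MW is perpendicular to LW and since A1 is tangent to KR there, MK ⟂ KR, with radius 11.4, so the center M sits 11.4 in from both sides at M = (-19.100, 37.900). That places the tangent points at W = (-30.500, 37.900) on LW and K = (-19.100, 49.300) on KR. Then |BW| = |W − B| = 48.648.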